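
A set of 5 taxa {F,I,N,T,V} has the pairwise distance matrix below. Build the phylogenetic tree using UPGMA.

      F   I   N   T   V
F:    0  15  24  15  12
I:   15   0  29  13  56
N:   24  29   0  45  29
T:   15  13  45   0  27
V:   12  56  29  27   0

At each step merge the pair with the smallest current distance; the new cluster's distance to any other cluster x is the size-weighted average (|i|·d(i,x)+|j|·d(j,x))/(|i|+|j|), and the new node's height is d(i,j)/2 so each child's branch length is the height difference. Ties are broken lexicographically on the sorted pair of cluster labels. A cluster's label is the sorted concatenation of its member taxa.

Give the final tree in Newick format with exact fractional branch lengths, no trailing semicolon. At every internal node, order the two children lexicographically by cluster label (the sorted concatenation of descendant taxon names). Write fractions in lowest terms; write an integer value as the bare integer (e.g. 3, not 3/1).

(((F:6,V:6):29/4,N:53/4):7/3,(I:13/2,T:13/2):109/12)

iteration 1: select F,V (d=12); attach at lengths (6, 6); label the merged cluster FV
  updated: d(FV,I)=71/2, d(FV,N)=53/2, d(FV,T)=21
iteration 2: select I,T (d=13); attach at lengths (13/2, 13/2); label the merged cluster IT
  updated: d(FV,IT)=113/4, d(IT,N)=37
iteration 3: select FV,N (d=53/2); attach at lengths (29/4, 53/4); label the merged cluster FNV
  updated: d(FNV,IT)=187/6
iteration 4: select FNV,IT (d=187/6); attach at lengths (7/3, 109/12); label the merged cluster FINTV
final tree: (((F:6,V:6):29/4,N:53/4):7/3,(I:13/2,T:13/2):109/12)
total length: 683/12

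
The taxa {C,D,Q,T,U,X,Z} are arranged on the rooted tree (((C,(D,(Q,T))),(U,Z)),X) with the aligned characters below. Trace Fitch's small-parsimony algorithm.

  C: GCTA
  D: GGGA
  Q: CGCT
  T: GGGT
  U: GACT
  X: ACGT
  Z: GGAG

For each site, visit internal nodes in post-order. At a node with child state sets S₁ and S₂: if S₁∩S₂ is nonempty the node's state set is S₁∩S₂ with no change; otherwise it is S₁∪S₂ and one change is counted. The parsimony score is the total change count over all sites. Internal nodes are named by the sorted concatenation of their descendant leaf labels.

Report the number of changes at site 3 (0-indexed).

3

[col 0] QT: children Q:{C}, T:{G} ∪→ {C,G}; cost 1
[col 0] DQT: children D:{G}, QT:{C,G} ∩→ {G}; cost 0
[col 0] CDQT: children C:{G}, DQT:{G} ∩→ {G}; cost 0
[col 0] UZ: children U:{G}, Z:{G} ∩→ {G}; cost 0
[col 0] CDQTUZ: children CDQT:{G}, UZ:{G} ∩→ {G}; cost 0
[col 0] CDQTUXZ: children CDQTUZ:{G}, X:{A} ∪→ {A,G}; cost 1
[col 1] QT: children Q:{G}, T:{G} ∩→ {G}; cost 0
[col 1] DQT: children D:{G}, QT:{G} ∩→ {G}; cost 0
[col 1] CDQT: children C:{C}, DQT:{G} ∪→ {C,G}; cost 1
[col 1] UZ: children U:{A}, Z:{G} ∪→ {A,G}; cost 1
[col 1] CDQTUZ: children CDQT:{C,G}, UZ:{A,G} ∩→ {G}; cost 0
[col 1] CDQTUXZ: children CDQTUZ:{G}, X:{C} ∪→ {C,G}; cost 1
[col 2] QT: children Q:{C}, T:{G} ∪→ {C,G}; cost 1
[col 2] DQT: children D:{G}, QT:{C,G} ∩→ {G}; cost 0
[col 2] CDQT: children C:{T}, DQT:{G} ∪→ {G,T}; cost 1
[col 2] UZ: children U:{C}, Z:{A} ∪→ {A,C}; cost 1
[col 2] CDQTUZ: children CDQT:{G,T}, UZ:{A,C} ∪→ {A,C,G,T}; cost 1
[col 2] CDQTUXZ: children CDQTUZ:{A,C,G,T}, X:{G} ∩→ {G}; cost 0
[col 3] QT: children Q:{T}, T:{T} ∩→ {T}; cost 0
[col 3] DQT: children D:{A}, QT:{T} ∪→ {A,T}; cost 1
[col 3] CDQT: children C:{A}, DQT:{A,T} ∩→ {A}; cost 0
[col 3] UZ: children U:{T}, Z:{G} ∪→ {G,T}; cost 1
[col 3] CDQTUZ: children CDQT:{A}, UZ:{G,T} ∪→ {A,G,T}; cost 1
[col 3] CDQTUXZ: children CDQTUZ:{A,G,T}, X:{T} ∩→ {T}; cost 0
per-site changes: [2, 3, 4, 3]; total = 12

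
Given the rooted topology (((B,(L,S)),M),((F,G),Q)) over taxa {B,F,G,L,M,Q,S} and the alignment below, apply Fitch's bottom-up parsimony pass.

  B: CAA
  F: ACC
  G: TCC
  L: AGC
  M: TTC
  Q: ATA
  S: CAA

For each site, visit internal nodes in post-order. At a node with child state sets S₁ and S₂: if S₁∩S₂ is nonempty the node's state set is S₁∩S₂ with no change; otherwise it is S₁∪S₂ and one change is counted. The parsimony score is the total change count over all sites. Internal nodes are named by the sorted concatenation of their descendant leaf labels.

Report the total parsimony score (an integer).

10

[col 0] LS: children L:{A}, S:{C} ∪→ {A,C}; cost 1
[col 0] BLS: children B:{C}, LS:{A,C} ∩→ {C}; cost 0
[col 0] BLMS: children BLS:{C}, M:{T} ∪→ {C,T}; cost 1
[col 0] FG: children F:{A}, G:{T} ∪→ {A,T}; cost 1
[col 0] FGQ: children FG:{A,T}, Q:{A} ∩→ {A}; cost 0
[col 0] BFGLMQS: children BLMS:{C,T}, FGQ:{A} ∪→ {A,C,T}; cost 1
[col 1] LS: children L:{G}, S:{A} ∪→ {A,G}; cost 1
[col 1] BLS: children B:{A}, LS:{A,G} ∩→ {A}; cost 0
[col 1] BLMS: children BLS:{A}, M:{T} ∪→ {A,T}; cost 1
[col 1] FG: children F:{C}, G:{C} ∩→ {C}; cost 0
[col 1] FGQ: children FG:{C}, Q:{T} ∪→ {C,T}; cost 1
[col 1] BFGLMQS: children BLMS:{A,T}, FGQ:{C,T} ∩→ {T}; cost 0
[col 2] LS: children L:{C}, S:{A} ∪→ {A,C}; cost 1
[col 2] BLS: children B:{A}, LS:{A,C} ∩→ {A}; cost 0
[col 2] BLMS: children BLS:{A}, M:{C} ∪→ {A,C}; cost 1
[col 2] FG: children F:{C}, G:{C} ∩→ {C}; cost 0
[col 2] FGQ: children FG:{C}, Q:{A} ∪→ {A,C}; cost 1
[col 2] BFGLMQS: children BLMS:{A,C}, FGQ:{A,C} ∩→ {A,C}; cost 0
per-site changes: [4, 3, 3]; total = 10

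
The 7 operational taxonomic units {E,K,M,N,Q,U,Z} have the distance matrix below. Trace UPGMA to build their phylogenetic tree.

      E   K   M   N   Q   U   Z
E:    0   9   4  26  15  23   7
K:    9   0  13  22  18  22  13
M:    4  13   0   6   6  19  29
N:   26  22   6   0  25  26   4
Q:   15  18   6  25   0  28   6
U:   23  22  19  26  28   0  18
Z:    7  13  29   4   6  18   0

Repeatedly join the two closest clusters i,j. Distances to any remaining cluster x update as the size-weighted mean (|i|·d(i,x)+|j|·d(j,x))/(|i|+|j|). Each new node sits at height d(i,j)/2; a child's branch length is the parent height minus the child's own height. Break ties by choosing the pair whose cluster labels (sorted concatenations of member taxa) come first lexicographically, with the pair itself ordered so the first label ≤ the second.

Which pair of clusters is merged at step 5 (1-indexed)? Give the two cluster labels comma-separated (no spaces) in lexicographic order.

step 1: merge (E,M) at d=4; branch lengths E→2, M→2; new cluster EM
  updated: d(EM,K)=11, d(EM,N)=16, d(EM,Q)=21/2, d(EM,U)=21, d(EM,Z)=18
step 2: merge (N,Z) at d=4; branch lengths N→2, Z→2; new cluster NZ
  updated: d(EM,NZ)=17, d(K,NZ)=35/2, d(NZ,Q)=31/2, d(NZ,U)=22
step 3: merge (EM,Q) at d=21/2; branch lengths EM→13/4, Q→21/4; new cluster EMQ
  updated: d(EMQ,K)=40/3, d(EMQ,NZ)=33/2, d(EMQ,U)=70/3
step 4: merge (EMQ,K) at d=40/3; branch lengths EMQ→17/12, K→20/3; new cluster EKMQ
  updated: d(EKMQ,NZ)=67/4, d(EKMQ,U)=23
step 5: merge (EKMQ,NZ) at d=67/4; branch lengths EKMQ→41/24, NZ→51/8; new cluster EKMNQZ
  updated: d(EKMNQZ,U)=68/3
step 6: merge (EKMNQZ,U) at d=68/3; branch lengths EKMNQZ→71/24, U→34/3; new cluster EKMNQUZ
final tree: (((((E:2,M:2):13/4,Q:21/4):17/12,K:20/3):41/24,(N:2,Z:2):51/8):71/24,U:34/3)
total length: 1127/24

EKMQ,NZ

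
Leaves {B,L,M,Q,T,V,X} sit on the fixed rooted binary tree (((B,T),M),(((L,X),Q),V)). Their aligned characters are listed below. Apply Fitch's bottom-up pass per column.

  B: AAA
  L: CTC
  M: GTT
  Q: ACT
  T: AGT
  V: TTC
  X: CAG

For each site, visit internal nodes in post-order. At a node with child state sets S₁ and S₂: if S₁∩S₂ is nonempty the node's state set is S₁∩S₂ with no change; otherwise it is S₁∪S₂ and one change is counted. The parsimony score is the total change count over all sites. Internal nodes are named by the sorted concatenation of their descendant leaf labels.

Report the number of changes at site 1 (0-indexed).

BT@0: {A} ∩ {A} = {A} (intersection, +0)
BMT@0: {A} ∪ {G} = {A,G} (union, +1)
LX@0: {C} ∩ {C} = {C} (intersection, +0)
LQX@0: {C} ∪ {A} = {A,C} (union, +1)
LQVX@0: {A,C} ∪ {T} = {A,C,T} (union, +1)
BLMQTVX@0: {A,G} ∩ {A,C,T} = {A} (intersection, +0)
BT@1: {A} ∪ {G} = {A,G} (union, +1)
BMT@1: {A,G} ∪ {T} = {A,G,T} (union, +1)
LX@1: {T} ∪ {A} = {A,T} (union, +1)
LQX@1: {A,T} ∪ {C} = {A,C,T} (union, +1)
LQVX@1: {A,C,T} ∩ {T} = {T} (intersection, +0)
BLMQTVX@1: {A,G,T} ∩ {T} = {T} (intersection, +0)
BT@2: {A} ∪ {T} = {A,T} (union, +1)
BMT@2: {A,T} ∩ {T} = {T} (intersection, +0)
LX@2: {C} ∪ {G} = {C,G} (union, +1)
LQX@2: {C,G} ∪ {T} = {C,G,T} (union, +1)
LQVX@2: {C,G,T} ∩ {C} = {C} (intersection, +0)
BLMQTVX@2: {T} ∪ {C} = {C,T} (union, +1)
per-site changes: [3, 4, 4]; total = 11

4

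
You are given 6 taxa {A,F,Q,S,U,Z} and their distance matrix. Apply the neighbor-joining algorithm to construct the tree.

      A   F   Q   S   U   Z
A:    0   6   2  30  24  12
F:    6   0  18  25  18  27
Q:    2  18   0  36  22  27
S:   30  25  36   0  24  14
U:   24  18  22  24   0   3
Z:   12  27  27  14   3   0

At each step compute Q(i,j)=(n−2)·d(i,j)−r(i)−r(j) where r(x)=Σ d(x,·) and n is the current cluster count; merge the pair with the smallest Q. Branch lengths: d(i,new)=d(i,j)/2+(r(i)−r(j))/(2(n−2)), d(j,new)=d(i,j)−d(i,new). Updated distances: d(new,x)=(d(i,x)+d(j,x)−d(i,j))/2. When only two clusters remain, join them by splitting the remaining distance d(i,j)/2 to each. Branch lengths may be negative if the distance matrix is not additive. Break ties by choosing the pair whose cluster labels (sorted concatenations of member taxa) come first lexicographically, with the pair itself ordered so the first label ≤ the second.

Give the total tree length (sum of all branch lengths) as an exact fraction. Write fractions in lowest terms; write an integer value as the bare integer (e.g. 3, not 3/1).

iteration 1: select A,Q (d=2, Q=-171); attach at lengths (-23/8, 39/8); label the merged cluster AQ
  updated: d(AQ,F)=11, d(AQ,S)=32, d(AQ,U)=22, d(AQ,Z)=37/2
iteration 2: select AQ,F (d=11, Q=-263/2); attach at lengths (71/12, 61/12); label the merged cluster AFQ
  updated: d(AFQ,S)=23, d(AFQ,U)=29/2, d(AFQ,Z)=69/4
iteration 3: select AFQ,S (d=23, Q=-279/4); attach at lengths (159/16, 209/16); label the merged cluster AFQS
  updated: d(AFQS,U)=31/4, d(AFQS,Z)=33/8
iteration 4: select AFQS,U (d=31/4, Q=-119/8); attach at lengths (71/16, 53/16); label the merged cluster AFQSU
  updated: d(AFQSU,Z)=-5/16
iteration 5: select AFQSU,Z (d=-5/16); attach at lengths (-5/32, -5/32); label the merged cluster AFQSUZ
final tree: (((((A:-23/8,Q:39/8):71/12,F:61/12):159/16,S:209/16):71/16,U:53/16):-5/32,Z:-5/32)
total length: 695/16

695/16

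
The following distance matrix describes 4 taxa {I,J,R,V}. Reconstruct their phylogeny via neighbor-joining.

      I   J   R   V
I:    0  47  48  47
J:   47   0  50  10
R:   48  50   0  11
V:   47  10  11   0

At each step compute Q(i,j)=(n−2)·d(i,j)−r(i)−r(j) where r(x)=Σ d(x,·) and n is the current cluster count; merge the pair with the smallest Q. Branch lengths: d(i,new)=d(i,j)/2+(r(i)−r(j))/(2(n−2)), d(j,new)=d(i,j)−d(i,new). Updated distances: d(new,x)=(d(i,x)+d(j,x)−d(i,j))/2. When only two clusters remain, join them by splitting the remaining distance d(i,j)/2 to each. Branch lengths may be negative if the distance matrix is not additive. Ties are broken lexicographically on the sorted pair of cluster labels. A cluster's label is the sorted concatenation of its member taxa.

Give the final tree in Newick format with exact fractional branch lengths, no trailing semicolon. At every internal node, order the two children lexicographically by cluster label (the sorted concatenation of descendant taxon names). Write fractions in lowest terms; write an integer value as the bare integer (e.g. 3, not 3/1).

step 1: merge (I,J) at d=47, Q=-155; branch lengths I→129/4, J→59/4; new cluster IJ
  updated: d(IJ,R)=51/2, d(IJ,V)=5
step 2: merge (IJ,R) at d=51/2, Q=-83/2; branch lengths IJ→39/4, R→63/4; new cluster IJR
  updated: d(IJR,V)=-19/4
step 3: merge (IJR,V) at d=-19/4; branch lengths IJR→-19/8, V→-19/8; new cluster IJRV
final tree: (((I:129/4,J:59/4):39/4,R:63/4):-19/8,V:-19/8)
total length: 271/4

(((I:129/4,J:59/4):39/4,R:63/4):-19/8,V:-19/8)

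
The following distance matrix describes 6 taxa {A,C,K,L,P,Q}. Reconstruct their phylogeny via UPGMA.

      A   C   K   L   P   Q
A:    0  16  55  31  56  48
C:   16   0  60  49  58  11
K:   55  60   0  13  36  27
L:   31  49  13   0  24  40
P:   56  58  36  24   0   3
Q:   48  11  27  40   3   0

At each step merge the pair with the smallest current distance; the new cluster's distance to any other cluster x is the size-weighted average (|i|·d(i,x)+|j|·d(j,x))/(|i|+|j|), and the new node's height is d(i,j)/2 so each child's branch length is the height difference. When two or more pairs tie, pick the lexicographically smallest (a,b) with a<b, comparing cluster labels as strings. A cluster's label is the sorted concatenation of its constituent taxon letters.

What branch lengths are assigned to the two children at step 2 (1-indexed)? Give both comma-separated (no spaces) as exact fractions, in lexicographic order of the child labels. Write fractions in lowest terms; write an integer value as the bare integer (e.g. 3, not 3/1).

iteration 1: select P,Q (d=3); attach at lengths (3/2, 3/2); label the merged cluster PQ
  updated: d(A,PQ)=52, d(C,PQ)=69/2, d(K,PQ)=63/2, d(L,PQ)=32
iteration 2: select K,L (d=13); attach at lengths (13/2, 13/2); label the merged cluster KL
  updated: d(A,KL)=43, d(C,KL)=109/2, d(KL,PQ)=127/4
iteration 3: select A,C (d=16); attach at lengths (8, 8); label the merged cluster AC
  updated: d(AC,KL)=195/4, d(AC,PQ)=173/4
iteration 4: select KL,PQ (d=127/4); attach at lengths (75/8, 115/8); label the merged cluster KLPQ
  updated: d(AC,KLPQ)=46
iteration 5: select AC,KLPQ (d=46); attach at lengths (15, 57/8); label the merged cluster ACKLPQ
final tree: ((A:8,C:8):15,((K:13/2,L:13/2):75/8,(P:3/2,Q:3/2):115/8):57/8)
total length: 623/8

13/2,13/2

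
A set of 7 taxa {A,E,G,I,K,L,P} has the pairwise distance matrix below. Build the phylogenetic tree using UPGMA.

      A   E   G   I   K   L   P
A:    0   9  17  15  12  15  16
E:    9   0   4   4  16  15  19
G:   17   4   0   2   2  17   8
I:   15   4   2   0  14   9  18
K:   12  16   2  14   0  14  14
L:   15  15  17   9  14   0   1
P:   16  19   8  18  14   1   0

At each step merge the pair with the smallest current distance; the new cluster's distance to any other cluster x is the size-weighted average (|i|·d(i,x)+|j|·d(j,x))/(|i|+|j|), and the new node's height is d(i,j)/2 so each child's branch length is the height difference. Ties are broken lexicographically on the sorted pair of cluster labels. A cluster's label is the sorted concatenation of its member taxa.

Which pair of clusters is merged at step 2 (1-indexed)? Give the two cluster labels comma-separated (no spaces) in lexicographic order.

1. join L+P (d=1) ⇒ LP; edges |L|=1/2, |P|=1/2
  updated: d(A,LP)=31/2, d(E,LP)=17, d(G,LP)=25/2, d(I,LP)=27/2, d(K,LP)=14
2. join G+I (d=2) ⇒ GI; edges |G|=1, |I|=1
  updated: d(A,GI)=16, d(E,GI)=4, d(GI,K)=8, d(GI,LP)=13
3. join E+GI (d=4) ⇒ EGI; edges |E|=2, |GI|=1
  updated: d(A,EGI)=41/3, d(EGI,K)=32/3, d(EGI,LP)=43/3
4. join EGI+K (d=32/3) ⇒ EGIK; edges |EGI|=10/3, |K|=16/3
  updated: d(A,EGIK)=53/4, d(EGIK,LP)=57/4
5. join A+EGIK (d=53/4) ⇒ AEGIK; edges |A|=53/8, |EGIK|=31/24
  updated: d(AEGIK,LP)=29/2
6. join AEGIK+LP (d=29/2) ⇒ AEGIKLP; edges |AEGIK|=5/8, |LP|=27/4
final tree: ((A:53/8,((E:2,(G:1,I:1):1):10/3,K:16/3):31/24):5/8,(L:1/2,P:1/2):27/4)
total length: 719/24

G,I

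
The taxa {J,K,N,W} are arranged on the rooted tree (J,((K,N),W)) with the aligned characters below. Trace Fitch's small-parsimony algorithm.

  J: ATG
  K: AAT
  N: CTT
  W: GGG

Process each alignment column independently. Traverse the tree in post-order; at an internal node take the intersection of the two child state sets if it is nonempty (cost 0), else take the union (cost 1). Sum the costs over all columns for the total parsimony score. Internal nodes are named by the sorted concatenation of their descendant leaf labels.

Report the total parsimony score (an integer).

[col 0] KN: children K:{A}, N:{C} ∪→ {A,C}; cost 1
[col 0] KNW: children KN:{A,C}, W:{G} ∪→ {A,C,G}; cost 1
[col 0] JKNW: children J:{A}, KNW:{A,C,G} ∩→ {A}; cost 0
[col 1] KN: children K:{A}, N:{T} ∪→ {A,T}; cost 1
[col 1] KNW: children KN:{A,T}, W:{G} ∪→ {A,G,T}; cost 1
[col 1] JKNW: children J:{T}, KNW:{A,G,T} ∩→ {T}; cost 0
[col 2] KN: children K:{T}, N:{T} ∩→ {T}; cost 0
[col 2] KNW: children KN:{T}, W:{G} ∪→ {G,T}; cost 1
[col 2] JKNW: children J:{G}, KNW:{G,T} ∩→ {G}; cost 0
per-site changes: [2, 2, 1]; total = 5

5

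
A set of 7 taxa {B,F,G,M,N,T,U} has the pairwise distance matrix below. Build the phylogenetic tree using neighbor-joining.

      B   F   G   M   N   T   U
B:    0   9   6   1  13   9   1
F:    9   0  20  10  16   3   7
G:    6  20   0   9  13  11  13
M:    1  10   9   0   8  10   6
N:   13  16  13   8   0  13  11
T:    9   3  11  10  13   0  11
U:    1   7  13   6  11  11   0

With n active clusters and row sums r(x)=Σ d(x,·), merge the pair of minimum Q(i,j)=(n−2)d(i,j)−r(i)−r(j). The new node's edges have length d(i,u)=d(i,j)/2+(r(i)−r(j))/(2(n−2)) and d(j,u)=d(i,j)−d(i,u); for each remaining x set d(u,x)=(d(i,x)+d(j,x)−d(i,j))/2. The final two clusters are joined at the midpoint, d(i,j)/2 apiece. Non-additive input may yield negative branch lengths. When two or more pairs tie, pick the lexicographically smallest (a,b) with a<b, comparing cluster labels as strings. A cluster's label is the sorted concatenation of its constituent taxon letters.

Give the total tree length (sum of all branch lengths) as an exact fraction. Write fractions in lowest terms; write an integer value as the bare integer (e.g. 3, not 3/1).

433/16

1. join F+T (d=3, Q=-107) ⇒ FT; edges |F|=23/10, |T|=7/10
  updated: d(B,FT)=15/2, d(FT,G)=14, d(FT,M)=17/2, d(FT,N)=13, d(FT,U)=15/2
2. join B+U (d=1, Q=-63) ⇒ BU; edges |B|=-3/4, |U|=7/4
  updated: d(BU,FT)=7, d(BU,G)=9, d(BU,M)=3, d(BU,N)=23/2
3. join BU+FT (d=7, Q=-52) ⇒ BFTU; edges |BU|=3/2, |FT|=11/2
  updated: d(BFTU,G)=8, d(BFTU,M)=9/4, d(BFTU,N)=35/4
4. join BFTU+M (d=9/4, Q=-135/4) ⇒ BFMTU; edges |BFTU|=17/16, |M|=19/16
  updated: d(BFMTU,G)=59/8, d(BFMTU,N)=29/4
5. join BFMTU+G (d=59/8, Q=-221/8) ⇒ BFGMTU; edges |BFMTU|=13/16, |G|=105/16
  updated: d(BFGMTU,N)=103/16
6. join BFGMTU+N (d=103/16) ⇒ BFGMNTU; edges |BFGMTU|=103/32, |N|=103/32
final tree: (((((B:-3/4,U:7/4):3/2,(F:23/10,T:7/10):11/2):17/16,M:19/16):13/16,G:105/16):103/32,N:103/32)
total length: 433/16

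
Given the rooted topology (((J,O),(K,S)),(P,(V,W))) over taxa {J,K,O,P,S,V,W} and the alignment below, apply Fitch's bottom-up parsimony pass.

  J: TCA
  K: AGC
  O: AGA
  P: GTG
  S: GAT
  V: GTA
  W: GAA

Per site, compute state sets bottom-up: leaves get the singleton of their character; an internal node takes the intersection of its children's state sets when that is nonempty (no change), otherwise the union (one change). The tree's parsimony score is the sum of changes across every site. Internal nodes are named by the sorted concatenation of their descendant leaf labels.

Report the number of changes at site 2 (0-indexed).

3

JO@0: {T} ∪ {A} = {A,T} (union, +1)
KS@0: {A} ∪ {G} = {A,G} (union, +1)
JKOS@0: {A,T} ∩ {A,G} = {A} (intersection, +0)
VW@0: {G} ∩ {G} = {G} (intersection, +0)
PVW@0: {G} ∩ {G} = {G} (intersection, +0)
JKOPSVW@0: {A} ∪ {G} = {A,G} (union, +1)
JO@1: {C} ∪ {G} = {C,G} (union, +1)
KS@1: {G} ∪ {A} = {A,G} (union, +1)
JKOS@1: {C,G} ∩ {A,G} = {G} (intersection, +0)
VW@1: {T} ∪ {A} = {A,T} (union, +1)
PVW@1: {T} ∩ {A,T} = {T} (intersection, +0)
JKOPSVW@1: {G} ∪ {T} = {G,T} (union, +1)
JO@2: {A} ∩ {A} = {A} (intersection, +0)
KS@2: {C} ∪ {T} = {C,T} (union, +1)
JKOS@2: {A} ∪ {C,T} = {A,C,T} (union, +1)
VW@2: {A} ∩ {A} = {A} (intersection, +0)
PVW@2: {G} ∪ {A} = {A,G} (union, +1)
JKOPSVW@2: {A,C,T} ∩ {A,G} = {A} (intersection, +0)
per-site changes: [3, 4, 3]; total = 10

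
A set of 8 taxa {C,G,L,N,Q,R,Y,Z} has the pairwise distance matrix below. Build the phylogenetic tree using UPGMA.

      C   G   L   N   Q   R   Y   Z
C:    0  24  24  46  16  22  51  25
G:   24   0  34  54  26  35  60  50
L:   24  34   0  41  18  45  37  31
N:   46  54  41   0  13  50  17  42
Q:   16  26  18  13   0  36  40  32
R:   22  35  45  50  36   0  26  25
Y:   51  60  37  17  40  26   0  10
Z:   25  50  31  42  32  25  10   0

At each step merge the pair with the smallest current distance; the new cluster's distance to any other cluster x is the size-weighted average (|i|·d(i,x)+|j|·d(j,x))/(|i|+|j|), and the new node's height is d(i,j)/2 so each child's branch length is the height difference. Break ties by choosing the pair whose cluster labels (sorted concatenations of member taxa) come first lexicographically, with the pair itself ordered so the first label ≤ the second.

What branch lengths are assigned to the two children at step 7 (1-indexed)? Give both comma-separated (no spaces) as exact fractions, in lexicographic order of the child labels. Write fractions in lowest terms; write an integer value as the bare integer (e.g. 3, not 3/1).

251/60,47/20

1. join Y+Z (d=10) ⇒ YZ; edges |Y|=5, |Z|=5
  updated: d(C,YZ)=38, d(G,YZ)=55, d(L,YZ)=34, d(N,YZ)=59/2, d(Q,YZ)=36, d(R,YZ)=51/2
2. join N+Q (d=13) ⇒ NQ; edges |N|=13/2, |Q|=13/2
  updated: d(C,NQ)=31, d(G,NQ)=40, d(L,NQ)=59/2, d(NQ,R)=43, d(NQ,YZ)=131/4
3. join C+R (d=22) ⇒ CR; edges |C|=11, |R|=11
  updated: d(CR,G)=59/2, d(CR,L)=69/2, d(CR,NQ)=37, d(CR,YZ)=127/4
4. join CR+G (d=59/2) ⇒ CGR; edges |CR|=15/4, |G|=59/4
  updated: d(CGR,L)=103/3, d(CGR,NQ)=38, d(CGR,YZ)=79/2
5. join L+NQ (d=59/2) ⇒ LNQ; edges |L|=59/4, |NQ|=33/4
  updated: d(CGR,LNQ)=331/9, d(LNQ,YZ)=199/6
6. join LNQ+YZ (d=199/6) ⇒ LNQYZ; edges |LNQ|=11/6, |YZ|=139/12
  updated: d(CGR,LNQYZ)=568/15
7. join CGR+LNQYZ (d=568/15) ⇒ CGLNQRYZ; edges |CGR|=251/60, |LNQYZ|=47/20
final tree: (((C:11,R:11):15/4,G:59/4):251/60,((L:59/4,(N:13/2,Q:13/2):33/4):11/6,(Y:5,Z:5):139/12):47/20)
total length: 2129/20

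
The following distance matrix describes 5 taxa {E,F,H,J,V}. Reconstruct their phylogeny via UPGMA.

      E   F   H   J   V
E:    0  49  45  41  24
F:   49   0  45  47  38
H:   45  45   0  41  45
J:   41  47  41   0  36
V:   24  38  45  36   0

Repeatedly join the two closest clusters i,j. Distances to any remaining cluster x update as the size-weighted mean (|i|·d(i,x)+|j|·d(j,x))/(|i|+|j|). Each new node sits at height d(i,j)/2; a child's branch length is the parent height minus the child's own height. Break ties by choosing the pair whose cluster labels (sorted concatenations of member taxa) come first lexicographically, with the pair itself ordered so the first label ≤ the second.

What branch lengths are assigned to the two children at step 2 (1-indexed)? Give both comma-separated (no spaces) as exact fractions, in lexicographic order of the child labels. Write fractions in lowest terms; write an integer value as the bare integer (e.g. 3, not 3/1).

29/4,77/4

1. join E+V (d=24) ⇒ EV; edges |E|=12, |V|=12
  updated: d(EV,F)=87/2, d(EV,H)=45, d(EV,J)=77/2
2. join EV+J (d=77/2) ⇒ EJV; edges |EV|=29/4, |J|=77/4
  updated: d(EJV,F)=134/3, d(EJV,H)=131/3
3. join EJV+H (d=131/3) ⇒ EHJV; edges |EJV|=31/12, |H|=131/6
  updated: d(EHJV,F)=179/4
4. join EHJV+F (d=179/4) ⇒ EFHJV; edges |EHJV|=13/24, |F|=179/8
final tree: ((((E:12,V:12):29/4,J:77/4):31/12,H:131/6):13/24,F:179/8)
total length: 587/6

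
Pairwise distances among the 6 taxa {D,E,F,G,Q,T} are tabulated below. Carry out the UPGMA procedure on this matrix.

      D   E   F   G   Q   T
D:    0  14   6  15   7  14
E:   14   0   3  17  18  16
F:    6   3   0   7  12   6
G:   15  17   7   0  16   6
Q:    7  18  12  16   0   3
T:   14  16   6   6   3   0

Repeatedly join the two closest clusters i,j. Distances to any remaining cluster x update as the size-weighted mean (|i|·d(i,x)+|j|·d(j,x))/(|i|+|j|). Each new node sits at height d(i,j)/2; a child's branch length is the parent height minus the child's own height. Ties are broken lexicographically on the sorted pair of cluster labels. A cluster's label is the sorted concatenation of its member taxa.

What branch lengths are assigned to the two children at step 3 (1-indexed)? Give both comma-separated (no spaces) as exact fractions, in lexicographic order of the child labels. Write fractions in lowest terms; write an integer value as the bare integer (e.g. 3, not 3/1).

5,7/2

step 1: merge (E,F) at d=3; branch lengths E→3/2, F→3/2; new cluster EF
  updated: d(D,EF)=10, d(EF,G)=12, d(EF,Q)=15, d(EF,T)=11
step 2: merge (Q,T) at d=3; branch lengths Q→3/2, T→3/2; new cluster QT
  updated: d(D,QT)=21/2, d(EF,QT)=13, d(G,QT)=11
step 3: merge (D,EF) at d=10; branch lengths D→5, EF→7/2; new cluster DEF
  updated: d(DEF,G)=13, d(DEF,QT)=73/6
step 4: merge (G,QT) at d=11; branch lengths G→11/2, QT→4; new cluster GQT
  updated: d(DEF,GQT)=112/9
step 5: merge (DEF,GQT) at d=112/9; branch lengths DEF→11/9, GQT→13/18; new cluster DEFGQT
final tree: ((D:5,(E:3/2,F:3/2):7/2):11/9,(G:11/2,(Q:3/2,T:3/2):4):13/18)
total length: 467/18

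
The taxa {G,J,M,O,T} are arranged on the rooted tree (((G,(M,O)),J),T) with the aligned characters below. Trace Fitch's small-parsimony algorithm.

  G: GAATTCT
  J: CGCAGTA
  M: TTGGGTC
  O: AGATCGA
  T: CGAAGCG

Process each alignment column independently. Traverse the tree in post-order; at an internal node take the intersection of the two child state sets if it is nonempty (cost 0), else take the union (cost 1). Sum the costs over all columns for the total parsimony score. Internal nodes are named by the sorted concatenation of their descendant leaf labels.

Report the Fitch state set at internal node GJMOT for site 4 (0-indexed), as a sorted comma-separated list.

site 0, node MO: M={T} ∪ O={A} → {A,T} (+1)
site 0, node GMO: G={G} ∪ MO={A,T} → {A,G,T} (+1)
site 0, node GJMO: GMO={A,G,T} ∪ J={C} → {A,C,G,T} (+1)
site 0, node GJMOT: GJMO={A,C,G,T} ∩ T={C} → {C} (+0)
site 1, node MO: M={T} ∪ O={G} → {G,T} (+1)
site 1, node GMO: G={A} ∪ MO={G,T} → {A,G,T} (+1)
site 1, node GJMO: GMO={A,G,T} ∩ J={G} → {G} (+0)
site 1, node GJMOT: GJMO={G} ∩ T={G} → {G} (+0)
site 2, node MO: M={G} ∪ O={A} → {A,G} (+1)
site 2, node GMO: G={A} ∩ MO={A,G} → {A} (+0)
site 2, node GJMO: GMO={A} ∪ J={C} → {A,C} (+1)
site 2, node GJMOT: GJMO={A,C} ∩ T={A} → {A} (+0)
site 3, node MO: M={G} ∪ O={T} → {G,T} (+1)
site 3, node GMO: G={T} ∩ MO={G,T} → {T} (+0)
site 3, node GJMO: GMO={T} ∪ J={A} → {A,T} (+1)
site 3, node GJMOT: GJMO={A,T} ∩ T={A} → {A} (+0)
site 4, node MO: M={G} ∪ O={C} → {C,G} (+1)
site 4, node GMO: G={T} ∪ MO={C,G} → {C,G,T} (+1)
site 4, node GJMO: GMO={C,G,T} ∩ J={G} → {G} (+0)
site 4, node GJMOT: GJMO={G} ∩ T={G} → {G} (+0)
site 5, node MO: M={T} ∪ O={G} → {G,T} (+1)
site 5, node GMO: G={C} ∪ MO={G,T} → {C,G,T} (+1)
site 5, node GJMO: GMO={C,G,T} ∩ J={T} → {T} (+0)
site 5, node GJMOT: GJMO={T} ∪ T={C} → {C,T} (+1)
site 6, node MO: M={C} ∪ O={A} → {A,C} (+1)
site 6, node GMO: G={T} ∪ MO={A,C} → {A,C,T} (+1)
site 6, node GJMO: GMO={A,C,T} ∩ J={A} → {A} (+0)
site 6, node GJMOT: GJMO={A} ∪ T={G} → {A,G} (+1)
per-site changes: [3, 2, 2, 2, 2, 3, 3]; total = 17

G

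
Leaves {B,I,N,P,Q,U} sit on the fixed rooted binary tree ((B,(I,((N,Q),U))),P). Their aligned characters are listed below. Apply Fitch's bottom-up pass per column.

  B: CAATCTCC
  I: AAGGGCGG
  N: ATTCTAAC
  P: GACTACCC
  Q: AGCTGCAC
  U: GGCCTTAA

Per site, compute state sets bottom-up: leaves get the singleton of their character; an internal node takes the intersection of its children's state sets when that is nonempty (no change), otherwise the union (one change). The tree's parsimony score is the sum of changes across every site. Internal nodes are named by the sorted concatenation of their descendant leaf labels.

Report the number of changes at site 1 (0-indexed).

NQ@0: {A} ∩ {A} = {A} (intersection, +0)
NQU@0: {A} ∪ {G} = {A,G} (union, +1)
INQU@0: {A} ∩ {A,G} = {A} (intersection, +0)
BINQU@0: {C} ∪ {A} = {A,C} (union, +1)
BINPQU@0: {A,C} ∪ {G} = {A,C,G} (union, +1)
NQ@1: {T} ∪ {G} = {G,T} (union, +1)
NQU@1: {G,T} ∩ {G} = {G} (intersection, +0)
INQU@1: {A} ∪ {G} = {A,G} (union, +1)
BINQU@1: {A} ∩ {A,G} = {A} (intersection, +0)
BINPQU@1: {A} ∩ {A} = {A} (intersection, +0)
NQ@2: {T} ∪ {C} = {C,T} (union, +1)
NQU@2: {C,T} ∩ {C} = {C} (intersection, +0)
INQU@2: {G} ∪ {C} = {C,G} (union, +1)
BINQU@2: {A} ∪ {C,G} = {A,C,G} (union, +1)
BINPQU@2: {A,C,G} ∩ {C} = {C} (intersection, +0)
NQ@3: {C} ∪ {T} = {C,T} (union, +1)
NQU@3: {C,T} ∩ {C} = {C} (intersection, +0)
INQU@3: {G} ∪ {C} = {C,G} (union, +1)
BINQU@3: {T} ∪ {C,G} = {C,G,T} (union, +1)
BINPQU@3: {C,G,T} ∩ {T} = {T} (intersection, +0)
NQ@4: {T} ∪ {G} = {G,T} (union, +1)
NQU@4: {G,T} ∩ {T} = {T} (intersection, +0)
INQU@4: {G} ∪ {T} = {G,T} (union, +1)
BINQU@4: {C} ∪ {G,T} = {C,G,T} (union, +1)
BINPQU@4: {C,G,T} ∪ {A} = {A,C,G,T} (union, +1)
NQ@5: {A} ∪ {C} = {A,C} (union, +1)
NQU@5: {A,C} ∪ {T} = {A,C,T} (union, +1)
INQU@5: {C} ∩ {A,C,T} = {C} (intersection, +0)
BINQU@5: {T} ∪ {C} = {C,T} (union, +1)
BINPQU@5: {C,T} ∩ {C} = {C} (intersection, +0)
NQ@6: {A} ∩ {A} = {A} (intersection, +0)
NQU@6: {A} ∩ {A} = {A} (intersection, +0)
INQU@6: {G} ∪ {A} = {A,G} (union, +1)
BINQU@6: {C} ∪ {A,G} = {A,C,G} (union, +1)
BINPQU@6: {A,C,G} ∩ {C} = {C} (intersection, +0)
NQ@7: {C} ∩ {C} = {C} (intersection, +0)
NQU@7: {C} ∪ {A} = {A,C} (union, +1)
INQU@7: {G} ∪ {A,C} = {A,C,G} (union, +1)
BINQU@7: {C} ∩ {A,C,G} = {C} (intersection, +0)
BINPQU@7: {C} ∩ {C} = {C} (intersection, +0)
per-site changes: [3, 2, 3, 3, 4, 3, 2, 2]; total = 22

2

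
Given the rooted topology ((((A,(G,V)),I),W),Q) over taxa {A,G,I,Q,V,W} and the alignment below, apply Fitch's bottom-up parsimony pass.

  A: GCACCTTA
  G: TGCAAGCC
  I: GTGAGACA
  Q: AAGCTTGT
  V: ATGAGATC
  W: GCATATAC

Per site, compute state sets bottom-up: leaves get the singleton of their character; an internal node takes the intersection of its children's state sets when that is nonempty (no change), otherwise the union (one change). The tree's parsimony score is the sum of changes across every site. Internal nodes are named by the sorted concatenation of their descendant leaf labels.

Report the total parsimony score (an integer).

27

[col 0] GV: children G:{T}, V:{A} ∪→ {A,T}; cost 1
[col 0] AGV: children A:{G}, GV:{A,T} ∪→ {A,G,T}; cost 1
[col 0] AGIV: children AGV:{A,G,T}, I:{G} ∩→ {G}; cost 0
[col 0] AGIVW: children AGIV:{G}, W:{G} ∩→ {G}; cost 0
[col 0] AGIQVW: children AGIVW:{G}, Q:{A} ∪→ {A,G}; cost 1
[col 1] GV: children G:{G}, V:{T} ∪→ {G,T}; cost 1
[col 1] AGV: children A:{C}, GV:{G,T} ∪→ {C,G,T}; cost 1
[col 1] AGIV: children AGV:{C,G,T}, I:{T} ∩→ {T}; cost 0
[col 1] AGIVW: children AGIV:{T}, W:{C} ∪→ {C,T}; cost 1
[col 1] AGIQVW: children AGIVW:{C,T}, Q:{A} ∪→ {A,C,T}; cost 1
[col 2] GV: children G:{C}, V:{G} ∪→ {C,G}; cost 1
[col 2] AGV: children A:{A}, GV:{C,G} ∪→ {A,C,G}; cost 1
[col 2] AGIV: children AGV:{A,C,G}, I:{G} ∩→ {G}; cost 0
[col 2] AGIVW: children AGIV:{G}, W:{A} ∪→ {A,G}; cost 1
[col 2] AGIQVW: children AGIVW:{A,G}, Q:{G} ∩→ {G}; cost 0
[col 3] GV: children G:{A}, V:{A} ∩→ {A}; cost 0
[col 3] AGV: children A:{C}, GV:{A} ∪→ {A,C}; cost 1
[col 3] AGIV: children AGV:{A,C}, I:{A} ∩→ {A}; cost 0
[col 3] AGIVW: children AGIV:{A}, W:{T} ∪→ {A,T}; cost 1
[col 3] AGIQVW: children AGIVW:{A,T}, Q:{C} ∪→ {A,C,T}; cost 1
[col 4] GV: children G:{A}, V:{G} ∪→ {A,G}; cost 1
[col 4] AGV: children A:{C}, GV:{A,G} ∪→ {A,C,G}; cost 1
[col 4] AGIV: children AGV:{A,C,G}, I:{G} ∩→ {G}; cost 0
[col 4] AGIVW: children AGIV:{G}, W:{A} ∪→ {A,G}; cost 1
[col 4] AGIQVW: children AGIVW:{A,G}, Q:{T} ∪→ {A,G,T}; cost 1
[col 5] GV: children G:{G}, V:{A} ∪→ {A,G}; cost 1
[col 5] AGV: children A:{T}, GV:{A,G} ∪→ {A,G,T}; cost 1
[col 5] AGIV: children AGV:{A,G,T}, I:{A} ∩→ {A}; cost 0
[col 5] AGIVW: children AGIV:{A}, W:{T} ∪→ {A,T}; cost 1
[col 5] AGIQVW: children AGIVW:{A,T}, Q:{T} ∩→ {T}; cost 0
[col 6] GV: children G:{C}, V:{T} ∪→ {C,T}; cost 1
[col 6] AGV: children A:{T}, GV:{C,T} ∩→ {T}; cost 0
[col 6] AGIV: children AGV:{T}, I:{C} ∪→ {C,T}; cost 1
[col 6] AGIVW: children AGIV:{C,T}, W:{A} ∪→ {A,C,T}; cost 1
[col 6] AGIQVW: children AGIVW:{A,C,T}, Q:{G} ∪→ {A,C,G,T}; cost 1
[col 7] GV: children G:{C}, V:{C} ∩→ {C}; cost 0
[col 7] AGV: children A:{A}, GV:{C} ∪→ {A,C}; cost 1
[col 7] AGIV: children AGV:{A,C}, I:{A} ∩→ {A}; cost 0
[col 7] AGIVW: children AGIV:{A}, W:{C} ∪→ {A,C}; cost 1
[col 7] AGIQVW: children AGIVW:{A,C}, Q:{T} ∪→ {A,C,T}; cost 1
per-site changes: [3, 4, 3, 3, 4, 3, 4, 3]; total = 27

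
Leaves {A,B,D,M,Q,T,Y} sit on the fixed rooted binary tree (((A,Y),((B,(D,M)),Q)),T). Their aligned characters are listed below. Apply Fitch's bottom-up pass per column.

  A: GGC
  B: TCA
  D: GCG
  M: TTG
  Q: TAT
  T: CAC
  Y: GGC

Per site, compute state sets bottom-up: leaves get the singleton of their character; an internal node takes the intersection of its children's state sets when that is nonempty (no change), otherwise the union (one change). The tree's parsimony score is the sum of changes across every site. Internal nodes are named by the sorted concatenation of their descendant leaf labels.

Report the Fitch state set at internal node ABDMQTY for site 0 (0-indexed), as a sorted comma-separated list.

site 0, node AY: A={G} ∩ Y={G} → {G} (+0)
site 0, node DM: D={G} ∪ M={T} → {G,T} (+1)
site 0, node BDM: B={T} ∩ DM={G,T} → {T} (+0)
site 0, node BDMQ: BDM={T} ∩ Q={T} → {T} (+0)
site 0, node ABDMQY: AY={G} ∪ BDMQ={T} → {G,T} (+1)
site 0, node ABDMQTY: ABDMQY={G,T} ∪ T={C} → {C,G,T} (+1)
site 1, node AY: A={G} ∩ Y={G} → {G} (+0)
site 1, node DM: D={C} ∪ M={T} → {C,T} (+1)
site 1, node BDM: B={C} ∩ DM={C,T} → {C} (+0)
site 1, node BDMQ: BDM={C} ∪ Q={A} → {A,C} (+1)
site 1, node ABDMQY: AY={G} ∪ BDMQ={A,C} → {A,C,G} (+1)
site 1, node ABDMQTY: ABDMQY={A,C,G} ∩ T={A} → {A} (+0)
site 2, node AY: A={C} ∩ Y={C} → {C} (+0)
site 2, node DM: D={G} ∩ M={G} → {G} (+0)
site 2, node BDM: B={A} ∪ DM={G} → {A,G} (+1)
site 2, node BDMQ: BDM={A,G} ∪ Q={T} → {A,G,T} (+1)
site 2, node ABDMQY: AY={C} ∪ BDMQ={A,G,T} → {A,C,G,T} (+1)
site 2, node ABDMQTY: ABDMQY={A,C,G,T} ∩ T={C} → {C} (+0)
per-site changes: [3, 3, 3]; total = 9

C,G,T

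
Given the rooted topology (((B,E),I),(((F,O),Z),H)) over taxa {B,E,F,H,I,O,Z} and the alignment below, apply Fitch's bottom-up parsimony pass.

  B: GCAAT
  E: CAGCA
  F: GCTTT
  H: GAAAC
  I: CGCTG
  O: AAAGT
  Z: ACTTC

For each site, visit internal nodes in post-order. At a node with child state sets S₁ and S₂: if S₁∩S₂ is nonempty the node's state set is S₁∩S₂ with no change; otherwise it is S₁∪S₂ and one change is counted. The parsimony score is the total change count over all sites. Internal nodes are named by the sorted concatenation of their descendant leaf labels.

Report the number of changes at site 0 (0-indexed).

[col 0] BE: children B:{G}, E:{C} ∪→ {C,G}; cost 1
[col 0] BEI: children BE:{C,G}, I:{C} ∩→ {C}; cost 0
[col 0] FO: children F:{G}, O:{A} ∪→ {A,G}; cost 1
[col 0] FOZ: children FO:{A,G}, Z:{A} ∩→ {A}; cost 0
[col 0] FHOZ: children FOZ:{A}, H:{G} ∪→ {A,G}; cost 1
[col 0] BEFHIOZ: children BEI:{C}, FHOZ:{A,G} ∪→ {A,C,G}; cost 1
[col 1] BE: children B:{C}, E:{A} ∪→ {A,C}; cost 1
[col 1] BEI: children BE:{A,C}, I:{G} ∪→ {A,C,G}; cost 1
[col 1] FO: children F:{C}, O:{A} ∪→ {A,C}; cost 1
[col 1] FOZ: children FO:{A,C}, Z:{C} ∩→ {C}; cost 0
[col 1] FHOZ: children FOZ:{C}, H:{A} ∪→ {A,C}; cost 1
[col 1] BEFHIOZ: children BEI:{A,C,G}, FHOZ:{A,C} ∩→ {A,C}; cost 0
[col 2] BE: children B:{A}, E:{G} ∪→ {A,G}; cost 1
[col 2] BEI: children BE:{A,G}, I:{C} ∪→ {A,C,G}; cost 1
[col 2] FO: children F:{T}, O:{A} ∪→ {A,T}; cost 1
[col 2] FOZ: children FO:{A,T}, Z:{T} ∩→ {T}; cost 0
[col 2] FHOZ: children FOZ:{T}, H:{A} ∪→ {A,T}; cost 1
[col 2] BEFHIOZ: children BEI:{A,C,G}, FHOZ:{A,T} ∩→ {A}; cost 0
[col 3] BE: children B:{A}, E:{C} ∪→ {A,C}; cost 1
[col 3] BEI: children BE:{A,C}, I:{T} ∪→ {A,C,T}; cost 1
[col 3] FO: children F:{T}, O:{G} ∪→ {G,T}; cost 1
[col 3] FOZ: children FO:{G,T}, Z:{T} ∩→ {T}; cost 0
[col 3] FHOZ: children FOZ:{T}, H:{A} ∪→ {A,T}; cost 1
[col 3] BEFHIOZ: children BEI:{A,C,T}, FHOZ:{A,T} ∩→ {A,T}; cost 0
[col 4] BE: children B:{T}, E:{A} ∪→ {A,T}; cost 1
[col 4] BEI: children BE:{A,T}, I:{G} ∪→ {A,G,T}; cost 1
[col 4] FO: children F:{T}, O:{T} ∩→ {T}; cost 0
[col 4] FOZ: children FO:{T}, Z:{C} ∪→ {C,T}; cost 1
[col 4] FHOZ: children FOZ:{C,T}, H:{C} ∩→ {C}; cost 0
[col 4] BEFHIOZ: children BEI:{A,G,T}, FHOZ:{C} ∪→ {A,C,G,T}; cost 1
per-site changes: [4, 4, 4, 4, 4]; total = 20

4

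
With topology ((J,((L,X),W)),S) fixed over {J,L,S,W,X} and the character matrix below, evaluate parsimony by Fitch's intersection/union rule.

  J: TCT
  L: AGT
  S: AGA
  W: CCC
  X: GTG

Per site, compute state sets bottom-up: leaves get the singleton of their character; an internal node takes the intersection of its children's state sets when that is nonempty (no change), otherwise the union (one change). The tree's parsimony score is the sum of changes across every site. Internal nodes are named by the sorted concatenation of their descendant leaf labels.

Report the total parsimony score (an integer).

9

LX@0: {A} ∪ {G} = {A,G} (union, +1)
LWX@0: {A,G} ∪ {C} = {A,C,G} (union, +1)
JLWX@0: {T} ∪ {A,C,G} = {A,C,G,T} (union, +1)
JLSWX@0: {A,C,G,T} ∩ {A} = {A} (intersection, +0)
LX@1: {G} ∪ {T} = {G,T} (union, +1)
LWX@1: {G,T} ∪ {C} = {C,G,T} (union, +1)
JLWX@1: {C} ∩ {C,G,T} = {C} (intersection, +0)
JLSWX@1: {C} ∪ {G} = {C,G} (union, +1)
LX@2: {T} ∪ {G} = {G,T} (union, +1)
LWX@2: {G,T} ∪ {C} = {C,G,T} (union, +1)
JLWX@2: {T} ∩ {C,G,T} = {T} (intersection, +0)
JLSWX@2: {T} ∪ {A} = {A,T} (union, +1)
per-site changes: [3, 3, 3]; total = 9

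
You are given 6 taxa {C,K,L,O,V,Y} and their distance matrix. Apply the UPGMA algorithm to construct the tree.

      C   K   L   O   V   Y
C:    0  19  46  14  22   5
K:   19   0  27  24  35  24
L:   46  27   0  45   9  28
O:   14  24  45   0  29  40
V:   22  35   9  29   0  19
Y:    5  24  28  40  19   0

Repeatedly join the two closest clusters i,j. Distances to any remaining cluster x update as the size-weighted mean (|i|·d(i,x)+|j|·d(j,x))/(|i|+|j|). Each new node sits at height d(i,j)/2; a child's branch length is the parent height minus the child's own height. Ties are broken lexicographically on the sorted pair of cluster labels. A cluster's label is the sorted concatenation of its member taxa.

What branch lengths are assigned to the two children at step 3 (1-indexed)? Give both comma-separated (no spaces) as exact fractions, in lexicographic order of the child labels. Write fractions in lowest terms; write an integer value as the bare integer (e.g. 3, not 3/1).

33/4,43/4

step 1: merge (C,Y) at d=5; branch lengths C→5/2, Y→5/2; new cluster CY
  updated: d(CY,K)=43/2, d(CY,L)=37, d(CY,O)=27, d(CY,V)=41/2
step 2: merge (L,V) at d=9; branch lengths L→9/2, V→9/2; new cluster LV
  updated: d(CY,LV)=115/4, d(K,LV)=31, d(LV,O)=37
step 3: merge (CY,K) at d=43/2; branch lengths CY→33/4, K→43/4; new cluster CKY
  updated: d(CKY,LV)=59/2, d(CKY,O)=26
step 4: merge (CKY,O) at d=26; branch lengths CKY→9/4, O→13; new cluster CKOY
  updated: d(CKOY,LV)=251/8
step 5: merge (CKOY,LV) at d=251/8; branch lengths CKOY→43/16, LV→179/16; new cluster CKLOVY
final tree: ((((C:5/2,Y:5/2):33/4,K:43/4):9/4,O:13):43/16,(L:9/2,V:9/2):179/16)
total length: 497/8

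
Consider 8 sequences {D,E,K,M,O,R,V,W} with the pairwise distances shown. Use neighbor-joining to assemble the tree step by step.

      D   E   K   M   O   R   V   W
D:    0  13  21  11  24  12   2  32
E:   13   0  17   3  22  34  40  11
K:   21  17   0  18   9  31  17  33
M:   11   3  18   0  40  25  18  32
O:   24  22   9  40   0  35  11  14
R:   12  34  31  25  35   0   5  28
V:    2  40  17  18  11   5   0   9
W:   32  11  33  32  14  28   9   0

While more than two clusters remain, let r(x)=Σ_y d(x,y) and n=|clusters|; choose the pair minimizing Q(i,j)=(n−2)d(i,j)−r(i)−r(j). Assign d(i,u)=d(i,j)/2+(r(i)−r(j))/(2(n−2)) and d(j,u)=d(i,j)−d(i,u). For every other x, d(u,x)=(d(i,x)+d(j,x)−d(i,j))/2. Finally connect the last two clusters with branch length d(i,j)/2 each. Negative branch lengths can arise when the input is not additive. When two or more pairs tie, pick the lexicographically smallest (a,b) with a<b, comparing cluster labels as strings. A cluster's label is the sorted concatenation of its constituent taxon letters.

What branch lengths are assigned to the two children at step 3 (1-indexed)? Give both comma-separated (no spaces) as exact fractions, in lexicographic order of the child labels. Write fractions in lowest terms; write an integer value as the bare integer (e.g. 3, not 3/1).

step 1: merge (E,M) at d=3, Q=-269; branch lengths E→11/12, M→25/12; new cluster EM
  updated: d(D,EM)=21/2, d(EM,K)=16, d(EM,O)=59/2, d(EM,R)=28, d(EM,V)=55/2, d(EM,W)=20
step 2: merge (K,O) at d=9, Q=-409/2; branch lengths K→99/20, O→81/20; new cluster KO
  updated: d(D,KO)=18, d(EM,KO)=73/4, d(KO,R)=57/2, d(KO,V)=19/2, d(KO,W)=19
step 3: merge (D,EM) at d=21/2, Q=-547/4; branch lengths D→49/32, EM→287/32; new cluster DEM
  updated: d(DEM,KO)=103/8, d(DEM,R)=59/4, d(DEM,V)=19/2, d(DEM,W)=83/4
step 4: merge (R,V) at d=5, Q=-377/4; branch lengths R→233/24, V→-113/24; new cluster RV
  updated: d(DEM,RV)=77/8, d(KO,RV)=33/2, d(RV,W)=16
step 5: merge (DEM,RV) at d=77/8, Q=-529/8; branch lengths DEM→163/32, RV→145/32; new cluster DEMRV
  updated: d(DEMRV,KO)=79/8, d(DEMRV,W)=217/16
step 6: merge (DEMRV,KO) at d=79/8, Q=-679/16; branch lengths DEMRV→71/32, KO→245/32; new cluster DEKMORV
  updated: d(DEKMORV,W)=363/32
step 7: merge (DEKMORV,W) at d=363/32; branch lengths DEKMORV→363/64, W→363/64; new cluster DEKMORVW
final tree: ((((D:49/32,(E:11/12,M:25/12):287/32):163/32,(R:233/24,V:-113/24):145/32):71/32,(K:99/20,O:81/20):245/32):363/64,W:363/64)
total length: 1867/32

49/32,287/32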